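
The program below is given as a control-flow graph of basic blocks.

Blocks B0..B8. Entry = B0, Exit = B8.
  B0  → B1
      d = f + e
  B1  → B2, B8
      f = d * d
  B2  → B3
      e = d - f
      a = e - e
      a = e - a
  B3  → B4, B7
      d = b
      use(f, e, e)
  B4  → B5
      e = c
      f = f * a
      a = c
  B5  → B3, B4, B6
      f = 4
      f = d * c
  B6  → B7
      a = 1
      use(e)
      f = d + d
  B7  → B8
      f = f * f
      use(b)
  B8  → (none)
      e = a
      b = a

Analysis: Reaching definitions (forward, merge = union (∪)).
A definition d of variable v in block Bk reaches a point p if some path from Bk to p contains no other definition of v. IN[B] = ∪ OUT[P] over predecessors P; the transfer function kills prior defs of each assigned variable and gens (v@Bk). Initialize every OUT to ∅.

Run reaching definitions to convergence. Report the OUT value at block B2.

Converged values:
  B0: | IN={} | OUT={d@B0}
  B1: | IN={d@B0} | OUT={d@B0, f@B1}
  B2: | IN={d@B0, f@B1} | OUT={a@B2, d@B0, e@B2, f@B1}
  B3: | IN={a@B2, a@B4, d@B0, d@B3, e@B2, e@B4, f@B1, f@B5} | OUT={a@B2, a@B4, d@B3, e@B2, e@B4, f@B1, f@B5}
  B4: | IN={a@B2, a@B4, d@B3, e@B2, e@B4, f@B1, f@B5} | OUT={a@B4, d@B3, e@B4, f@B4}
  B5: | IN={a@B4, d@B3, e@B4, f@B4} | OUT={a@B4, d@B3, e@B4, f@B5}
  B6: | IN={a@B4, d@B3, e@B4, f@B5} | OUT={a@B6, d@B3, e@B4, f@B6}
  B7: | IN={a@B2, a@B4, a@B6, d@B3, e@B2, e@B4, f@B1, f@B5, f@B6} | OUT={a@B2, a@B4, a@B6, d@B3, e@B2, e@B4, f@B7}
  B8: | IN={a@B2, a@B4, a@B6, d@B0, d@B3, e@B2, e@B4, f@B1, f@B7} | OUT={a@B2, a@B4, a@B6, b@B8, d@B0, d@B3, e@B8, f@B1, f@B7}

Merge at B2: IN[B2] = OUT[B1] = {d@B0, f@B1}
Applying B2's transfer function to that IN value gives OUT[B2] (row B2 above).

Answer: {a@B2, d@B0, e@B2, f@B1}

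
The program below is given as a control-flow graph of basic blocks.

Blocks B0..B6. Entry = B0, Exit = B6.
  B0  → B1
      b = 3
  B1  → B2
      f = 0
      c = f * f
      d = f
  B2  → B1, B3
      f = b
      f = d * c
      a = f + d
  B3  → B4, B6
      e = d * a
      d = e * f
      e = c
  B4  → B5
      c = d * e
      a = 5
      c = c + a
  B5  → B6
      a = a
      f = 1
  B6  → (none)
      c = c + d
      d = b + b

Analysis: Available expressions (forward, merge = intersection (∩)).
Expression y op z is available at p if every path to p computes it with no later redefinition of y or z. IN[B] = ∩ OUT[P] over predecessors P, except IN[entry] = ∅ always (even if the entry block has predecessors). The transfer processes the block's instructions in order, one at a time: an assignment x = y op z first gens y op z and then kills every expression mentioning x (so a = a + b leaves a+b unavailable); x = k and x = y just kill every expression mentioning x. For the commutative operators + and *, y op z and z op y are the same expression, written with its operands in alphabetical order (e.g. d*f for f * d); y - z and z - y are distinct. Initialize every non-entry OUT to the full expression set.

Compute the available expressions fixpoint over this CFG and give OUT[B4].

Converged values:
  B0:   IN={}   OUT={}
  B1:   IN={}   OUT={f*f}
  B2:   IN={f*f}   OUT={c*d, d+f}
  B3:   IN={c*d, d+f}   OUT={}
  B4:   IN={}   OUT={d*e}
  B5:   IN={d*e}   OUT={d*e}
  B6:   IN={}   OUT={b+b}

Merge at B4: IN[B4] = OUT[B3] = {}
Applying B4's transfer function to that IN value gives OUT[B4] (row B4 above).

Answer: {d*e}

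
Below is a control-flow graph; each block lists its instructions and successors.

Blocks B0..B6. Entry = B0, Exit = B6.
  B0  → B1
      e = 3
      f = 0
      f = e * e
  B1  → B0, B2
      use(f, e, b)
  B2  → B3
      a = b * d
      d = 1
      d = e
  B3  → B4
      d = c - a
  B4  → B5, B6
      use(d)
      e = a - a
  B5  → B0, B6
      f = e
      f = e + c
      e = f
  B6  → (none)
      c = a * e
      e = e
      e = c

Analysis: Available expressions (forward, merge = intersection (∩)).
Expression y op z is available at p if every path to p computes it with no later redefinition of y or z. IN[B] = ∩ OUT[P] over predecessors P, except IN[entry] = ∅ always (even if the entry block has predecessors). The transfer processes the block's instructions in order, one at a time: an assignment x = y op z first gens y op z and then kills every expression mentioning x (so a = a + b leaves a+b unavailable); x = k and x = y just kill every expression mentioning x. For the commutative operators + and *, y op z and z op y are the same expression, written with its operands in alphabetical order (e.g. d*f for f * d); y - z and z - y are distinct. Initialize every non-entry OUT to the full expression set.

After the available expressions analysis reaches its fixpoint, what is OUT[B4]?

Answer: {a-a, c-a}

Derivation:
Per-block solution:
  B0:   IN={}   OUT={e*e}
  B1:   IN={e*e}   OUT={e*e}
  B2:   IN={e*e}   OUT={e*e}
  B3:   IN={e*e}   OUT={c-a, e*e}
  B4:   IN={c-a, e*e}   OUT={a-a, c-a}
  B5:   IN={a-a, c-a}   OUT={a-a, c-a}
  B6:   IN={a-a, c-a}   OUT={a-a}

Merge at B4: IN[B4] = OUT[B3] = {c-a, e*e}
Applying B4's transfer function to that IN value gives OUT[B4] (row B4 above).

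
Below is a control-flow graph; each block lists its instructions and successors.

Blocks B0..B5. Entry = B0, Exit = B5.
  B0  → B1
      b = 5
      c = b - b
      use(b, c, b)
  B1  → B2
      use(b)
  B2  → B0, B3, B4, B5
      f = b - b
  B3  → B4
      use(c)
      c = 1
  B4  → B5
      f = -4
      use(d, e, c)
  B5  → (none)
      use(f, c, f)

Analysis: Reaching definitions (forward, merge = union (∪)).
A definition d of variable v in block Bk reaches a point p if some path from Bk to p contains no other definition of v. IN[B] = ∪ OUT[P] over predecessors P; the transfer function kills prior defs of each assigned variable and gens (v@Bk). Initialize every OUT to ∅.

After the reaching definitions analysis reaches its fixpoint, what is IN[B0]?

Answer: {b@B0, c@B0, f@B2}

Derivation:
Converged values:
  B0: | IN={b@B0, c@B0, f@B2} | OUT={b@B0, c@B0, f@B2}
  B1: | IN={b@B0, c@B0, f@B2} | OUT={b@B0, c@B0, f@B2}
  B2: | IN={b@B0, c@B0, f@B2} | OUT={b@B0, c@B0, f@B2}
  B3: | IN={b@B0, c@B0, f@B2} | OUT={b@B0, c@B3, f@B2}
  B4: | IN={b@B0, c@B0, c@B3, f@B2} | OUT={b@B0, c@B0, c@B3, f@B4}
  B5: | IN={b@B0, c@B0, c@B3, f@B2, f@B4} | OUT={b@B0, c@B0, c@B3, f@B2, f@B4}

Merge at B0 (entry node, so the boundary value {} is joined with the incoming edge(s)): IN[B0] = {} ⊔ OUT[B2] = {b@B0, c@B0, f@B2}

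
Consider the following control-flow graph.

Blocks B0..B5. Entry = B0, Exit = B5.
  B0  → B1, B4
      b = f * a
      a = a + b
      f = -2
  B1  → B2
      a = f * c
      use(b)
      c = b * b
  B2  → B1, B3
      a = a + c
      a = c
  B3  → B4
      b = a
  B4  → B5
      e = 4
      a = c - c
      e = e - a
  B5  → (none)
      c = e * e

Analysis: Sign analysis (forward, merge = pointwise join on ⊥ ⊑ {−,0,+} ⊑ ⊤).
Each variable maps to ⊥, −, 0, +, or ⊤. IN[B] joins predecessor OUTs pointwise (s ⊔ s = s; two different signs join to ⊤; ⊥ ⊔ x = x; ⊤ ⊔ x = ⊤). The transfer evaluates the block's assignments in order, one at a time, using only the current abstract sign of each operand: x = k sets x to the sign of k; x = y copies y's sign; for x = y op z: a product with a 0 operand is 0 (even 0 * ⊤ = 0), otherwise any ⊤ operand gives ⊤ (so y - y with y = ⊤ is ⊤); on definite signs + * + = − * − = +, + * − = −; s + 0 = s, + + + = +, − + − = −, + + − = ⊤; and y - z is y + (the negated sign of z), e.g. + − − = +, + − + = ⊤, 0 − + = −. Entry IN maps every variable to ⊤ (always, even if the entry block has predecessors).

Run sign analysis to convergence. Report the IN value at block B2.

Fixpoint table:
  B0: | IN=(all ⊤) | OUT={f:-; rest ⊤}
  B1: | IN={f:-; rest ⊤} | OUT={f:-; rest ⊤}
  B2: | IN={f:-; rest ⊤} | OUT={f:-; rest ⊤}
  B3: | IN={f:-; rest ⊤} | OUT={f:-; rest ⊤}
  B4: | IN={f:-; rest ⊤} | OUT={f:-; rest ⊤}
  B5: | IN={f:-; rest ⊤} | OUT={f:-; rest ⊤}

Merge at B2: IN[B2] = OUT[B1] = {a: ⊤, b: ⊤, c: ⊤, d: ⊤, e: ⊤, f: -}

Answer: {a: ⊤, b: ⊤, c: ⊤, d: ⊤, e: ⊤, f: -}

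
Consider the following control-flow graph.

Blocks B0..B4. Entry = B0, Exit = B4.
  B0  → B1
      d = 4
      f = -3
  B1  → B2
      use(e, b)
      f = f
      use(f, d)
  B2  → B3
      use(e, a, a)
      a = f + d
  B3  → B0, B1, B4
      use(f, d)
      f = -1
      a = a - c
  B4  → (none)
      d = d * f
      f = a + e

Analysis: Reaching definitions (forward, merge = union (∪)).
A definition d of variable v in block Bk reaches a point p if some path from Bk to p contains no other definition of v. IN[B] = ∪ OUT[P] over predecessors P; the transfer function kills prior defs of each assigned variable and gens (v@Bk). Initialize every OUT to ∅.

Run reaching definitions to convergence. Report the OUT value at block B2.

Per-block solution:
  B0:  IN={a@B3, d@B0, f@B3}  OUT={a@B3, d@B0, f@B0}
  B1:  IN={a@B3, d@B0, f@B0, f@B3}  OUT={a@B3, d@B0, f@B1}
  B2:  IN={a@B3, d@B0, f@B1}  OUT={a@B2, d@B0, f@B1}
  B3:  IN={a@B2, d@B0, f@B1}  OUT={a@B3, d@B0, f@B3}
  B4:  IN={a@B3, d@B0, f@B3}  OUT={a@B3, d@B4, f@B4}

Merge at B2: IN[B2] = OUT[B1] = {a@B3, d@B0, f@B1}
Applying B2's transfer function to that IN value gives OUT[B2] (row B2 above).

Answer: {a@B2, d@B0, f@B1}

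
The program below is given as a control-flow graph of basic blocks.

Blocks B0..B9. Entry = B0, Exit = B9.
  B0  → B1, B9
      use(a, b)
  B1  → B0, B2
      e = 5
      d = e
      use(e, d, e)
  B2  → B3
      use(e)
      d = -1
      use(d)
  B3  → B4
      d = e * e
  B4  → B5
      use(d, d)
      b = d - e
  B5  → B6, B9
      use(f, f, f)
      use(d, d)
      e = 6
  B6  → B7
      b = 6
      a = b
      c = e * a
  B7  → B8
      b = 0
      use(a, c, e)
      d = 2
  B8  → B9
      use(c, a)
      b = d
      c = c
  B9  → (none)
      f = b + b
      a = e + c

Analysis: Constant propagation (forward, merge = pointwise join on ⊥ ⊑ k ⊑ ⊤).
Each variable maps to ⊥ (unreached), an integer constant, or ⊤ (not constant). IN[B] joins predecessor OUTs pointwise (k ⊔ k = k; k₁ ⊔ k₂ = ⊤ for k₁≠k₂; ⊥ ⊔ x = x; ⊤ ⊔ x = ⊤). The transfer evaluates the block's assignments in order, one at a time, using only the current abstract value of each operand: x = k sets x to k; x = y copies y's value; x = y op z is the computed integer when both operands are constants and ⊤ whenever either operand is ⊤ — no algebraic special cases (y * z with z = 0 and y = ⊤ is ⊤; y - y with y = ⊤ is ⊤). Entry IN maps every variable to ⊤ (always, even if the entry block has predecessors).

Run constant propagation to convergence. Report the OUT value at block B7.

Answer: {a: 6, b: 0, c: 36, d: 2, e: 6, f: ⊤}

Trace:
Converged values:
  B0:   IN=(all ⊤)   OUT=(all ⊤)
  B1:   IN=(all ⊤)   OUT={d:5, e:5; rest ⊤}
  B2:   IN={d:5, e:5; rest ⊤}   OUT={d:-1, e:5; rest ⊤}
  B3:   IN={d:-1, e:5; rest ⊤}   OUT={d:25, e:5; rest ⊤}
  B4:   IN={d:25, e:5; rest ⊤}   OUT={b:20, d:25, e:5; rest ⊤}
  B5:   IN={b:20, d:25, e:5; rest ⊤}   OUT={b:20, d:25, e:6; rest ⊤}
  B6:   IN={b:20, d:25, e:6; rest ⊤}   OUT={a:6, b:6, c:36, d:25, e:6; rest ⊤}
  B7:   IN={a:6, b:6, c:36, d:25, e:6; rest ⊤}   OUT={a:6, b:0, c:36, d:2, e:6; rest ⊤}
  B8:   IN={a:6, b:0, c:36, d:2, e:6; rest ⊤}   OUT={a:6, b:2, c:36, d:2, e:6; rest ⊤}
  B9:   IN=(all ⊤)   OUT=(all ⊤)

Merge at B7: IN[B7] = OUT[B6] = {a: 6, b: 6, c: 36, d: 25, e: 6, f: ⊤}
Applying B7's transfer function to that IN value gives OUT[B7] (row B7 above).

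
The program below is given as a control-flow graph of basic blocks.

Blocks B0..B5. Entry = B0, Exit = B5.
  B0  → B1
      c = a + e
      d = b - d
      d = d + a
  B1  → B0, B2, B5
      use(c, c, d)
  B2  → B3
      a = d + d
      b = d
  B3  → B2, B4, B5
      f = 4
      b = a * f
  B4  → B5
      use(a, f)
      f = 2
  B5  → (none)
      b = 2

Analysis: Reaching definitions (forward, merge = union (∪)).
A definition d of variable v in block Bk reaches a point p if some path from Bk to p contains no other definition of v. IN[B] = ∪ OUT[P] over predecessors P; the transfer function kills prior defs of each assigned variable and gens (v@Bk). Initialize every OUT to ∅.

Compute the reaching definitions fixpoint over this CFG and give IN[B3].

Answer: {a@B2, b@B2, c@B0, d@B0, f@B3}

Trace:
Converged values:
  B0:  IN={c@B0, d@B0}  OUT={c@B0, d@B0}
  B1:  IN={c@B0, d@B0}  OUT={c@B0, d@B0}
  B2:  IN={a@B2, b@B3, c@B0, d@B0, f@B3}  OUT={a@B2, b@B2, c@B0, d@B0, f@B3}
  B3:  IN={a@B2, b@B2, c@B0, d@B0, f@B3}  OUT={a@B2, b@B3, c@B0, d@B0, f@B3}
  B4:  IN={a@B2, b@B3, c@B0, d@B0, f@B3}  OUT={a@B2, b@B3, c@B0, d@B0, f@B4}
  B5:  IN={a@B2, b@B3, c@B0, d@B0, f@B3, f@B4}  OUT={a@B2, b@B5, c@B0, d@B0, f@B3, f@B4}

Merge at B3: IN[B3] = OUT[B2] = {a@B2, b@B2, c@B0, d@B0, f@B3}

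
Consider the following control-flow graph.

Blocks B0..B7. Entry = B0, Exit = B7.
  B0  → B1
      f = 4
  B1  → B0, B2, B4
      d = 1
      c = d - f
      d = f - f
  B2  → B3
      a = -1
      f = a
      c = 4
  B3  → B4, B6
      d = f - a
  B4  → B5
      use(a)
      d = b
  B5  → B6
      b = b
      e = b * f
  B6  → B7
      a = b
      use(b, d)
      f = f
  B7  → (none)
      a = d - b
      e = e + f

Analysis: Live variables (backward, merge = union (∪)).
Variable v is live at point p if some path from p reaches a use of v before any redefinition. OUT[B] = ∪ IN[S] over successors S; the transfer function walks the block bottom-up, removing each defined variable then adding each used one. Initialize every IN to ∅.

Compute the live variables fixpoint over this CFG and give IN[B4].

Per-block solution:
  B0:   IN={a, b, e}   OUT={a, b, e, f}
  B1:   IN={a, b, e, f}   OUT={a, b, e, f}
  B2:   IN={b, e}   OUT={a, b, e, f}
  B3:   IN={a, b, e, f}   OUT={a, b, d, e, f}
  B4:   IN={a, b, f}   OUT={b, d, f}
  B5:   IN={b, d, f}   OUT={b, d, e, f}
  B6:   IN={b, d, e, f}   OUT={b, d, e, f}
  B7:   IN={b, d, e, f}   OUT={}

Merge at B4: OUT[B4] = IN[B5] = {b, d, f}
Applying B4's transfer function to that OUT value gives IN[B4] (row B4 above).

Answer: {a, b, f}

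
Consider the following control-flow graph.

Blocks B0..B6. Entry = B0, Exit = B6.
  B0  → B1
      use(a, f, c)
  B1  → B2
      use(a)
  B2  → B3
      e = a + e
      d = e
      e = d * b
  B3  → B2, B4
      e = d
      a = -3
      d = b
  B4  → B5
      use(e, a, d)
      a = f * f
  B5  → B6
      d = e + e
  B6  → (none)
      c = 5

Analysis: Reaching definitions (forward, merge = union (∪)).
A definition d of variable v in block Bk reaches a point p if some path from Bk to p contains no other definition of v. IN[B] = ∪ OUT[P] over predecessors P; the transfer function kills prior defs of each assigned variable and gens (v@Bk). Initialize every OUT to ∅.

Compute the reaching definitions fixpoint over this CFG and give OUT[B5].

Converged values:
  B0:  IN={}  OUT={}
  B1:  IN={}  OUT={}
  B2:  IN={a@B3, d@B3, e@B3}  OUT={a@B3, d@B2, e@B2}
  B3:  IN={a@B3, d@B2, e@B2}  OUT={a@B3, d@B3, e@B3}
  B4:  IN={a@B3, d@B3, e@B3}  OUT={a@B4, d@B3, e@B3}
  B5:  IN={a@B4, d@B3, e@B3}  OUT={a@B4, d@B5, e@B3}
  B6:  IN={a@B4, d@B5, e@B3}  OUT={a@B4, c@B6, d@B5, e@B3}

Merge at B5: IN[B5] = OUT[B4] = {a@B4, d@B3, e@B3}
Applying B5's transfer function to that IN value gives OUT[B5] (row B5 above).

Answer: {a@B4, d@B5, e@B3}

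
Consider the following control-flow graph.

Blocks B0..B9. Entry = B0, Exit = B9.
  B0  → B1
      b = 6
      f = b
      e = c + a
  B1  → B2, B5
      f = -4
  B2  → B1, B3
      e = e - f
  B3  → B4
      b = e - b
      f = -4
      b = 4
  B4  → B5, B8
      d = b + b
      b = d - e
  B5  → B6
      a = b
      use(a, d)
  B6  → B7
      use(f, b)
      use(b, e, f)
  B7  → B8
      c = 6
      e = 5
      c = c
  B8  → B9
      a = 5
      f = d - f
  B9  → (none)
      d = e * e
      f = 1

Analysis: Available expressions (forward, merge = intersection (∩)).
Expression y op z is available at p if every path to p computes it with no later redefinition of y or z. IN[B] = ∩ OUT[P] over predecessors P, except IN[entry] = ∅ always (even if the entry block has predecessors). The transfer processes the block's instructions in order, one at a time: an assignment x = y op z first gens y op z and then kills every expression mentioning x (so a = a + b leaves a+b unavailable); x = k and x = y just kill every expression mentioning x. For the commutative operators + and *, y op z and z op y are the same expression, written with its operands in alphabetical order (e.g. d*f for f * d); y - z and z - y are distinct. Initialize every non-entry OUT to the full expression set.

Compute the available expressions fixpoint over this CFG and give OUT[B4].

Per-block solution:
  B0:   IN={}   OUT={a+c}
  B1:   IN={a+c}   OUT={a+c}
  B2:   IN={a+c}   OUT={a+c}
  B3:   IN={a+c}   OUT={a+c}
  B4:   IN={a+c}   OUT={a+c, d-e}
  B5:   IN={a+c}   OUT={}
  B6:   IN={}   OUT={}
  B7:   IN={}   OUT={}
  B8:   IN={}   OUT={}
  B9:   IN={}   OUT={e*e}

Merge at B4: IN[B4] = OUT[B3] = {a+c}
Applying B4's transfer function to that IN value gives OUT[B4] (row B4 above).

Answer: {a+c, d-e}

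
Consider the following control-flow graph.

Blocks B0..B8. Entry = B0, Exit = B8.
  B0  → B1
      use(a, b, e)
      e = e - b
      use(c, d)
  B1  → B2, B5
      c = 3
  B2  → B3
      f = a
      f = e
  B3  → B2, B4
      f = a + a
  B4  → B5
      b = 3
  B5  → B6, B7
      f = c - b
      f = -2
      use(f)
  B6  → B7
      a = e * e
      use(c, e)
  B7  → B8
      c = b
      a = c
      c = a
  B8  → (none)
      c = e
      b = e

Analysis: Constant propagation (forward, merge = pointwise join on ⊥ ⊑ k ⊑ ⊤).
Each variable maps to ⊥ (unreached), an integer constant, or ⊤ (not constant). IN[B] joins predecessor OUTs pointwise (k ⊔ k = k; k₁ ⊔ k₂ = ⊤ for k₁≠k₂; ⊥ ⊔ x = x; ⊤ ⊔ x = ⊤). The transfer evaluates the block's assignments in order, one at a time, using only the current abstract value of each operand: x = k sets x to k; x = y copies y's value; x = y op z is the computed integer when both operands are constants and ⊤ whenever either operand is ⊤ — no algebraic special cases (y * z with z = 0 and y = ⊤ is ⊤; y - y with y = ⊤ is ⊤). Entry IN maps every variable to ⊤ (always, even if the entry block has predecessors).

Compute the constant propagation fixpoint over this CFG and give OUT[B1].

Answer: {a: ⊤, b: ⊤, c: 3, d: ⊤, e: ⊤, f: ⊤}

Working:
Fixpoint table:
  B0: | IN=(all ⊤) | OUT=(all ⊤)
  B1: | IN=(all ⊤) | OUT={c:3; rest ⊤}
  B2: | IN={c:3; rest ⊤} | OUT={c:3; rest ⊤}
  B3: | IN={c:3; rest ⊤} | OUT={c:3; rest ⊤}
  B4: | IN={c:3; rest ⊤} | OUT={b:3, c:3; rest ⊤}
  B5: | IN={c:3; rest ⊤} | OUT={c:3, f:-2; rest ⊤}
  B6: | IN={c:3, f:-2; rest ⊤} | OUT={c:3, f:-2; rest ⊤}
  B7: | IN={c:3, f:-2; rest ⊤} | OUT={f:-2; rest ⊤}
  B8: | IN={f:-2; rest ⊤} | OUT={f:-2; rest ⊤}

Merge at B1: IN[B1] = OUT[B0] = {a: ⊤, b: ⊤, c: ⊤, d: ⊤, e: ⊤, f: ⊤}
Applying B1's transfer function to that IN value gives OUT[B1] (row B1 above).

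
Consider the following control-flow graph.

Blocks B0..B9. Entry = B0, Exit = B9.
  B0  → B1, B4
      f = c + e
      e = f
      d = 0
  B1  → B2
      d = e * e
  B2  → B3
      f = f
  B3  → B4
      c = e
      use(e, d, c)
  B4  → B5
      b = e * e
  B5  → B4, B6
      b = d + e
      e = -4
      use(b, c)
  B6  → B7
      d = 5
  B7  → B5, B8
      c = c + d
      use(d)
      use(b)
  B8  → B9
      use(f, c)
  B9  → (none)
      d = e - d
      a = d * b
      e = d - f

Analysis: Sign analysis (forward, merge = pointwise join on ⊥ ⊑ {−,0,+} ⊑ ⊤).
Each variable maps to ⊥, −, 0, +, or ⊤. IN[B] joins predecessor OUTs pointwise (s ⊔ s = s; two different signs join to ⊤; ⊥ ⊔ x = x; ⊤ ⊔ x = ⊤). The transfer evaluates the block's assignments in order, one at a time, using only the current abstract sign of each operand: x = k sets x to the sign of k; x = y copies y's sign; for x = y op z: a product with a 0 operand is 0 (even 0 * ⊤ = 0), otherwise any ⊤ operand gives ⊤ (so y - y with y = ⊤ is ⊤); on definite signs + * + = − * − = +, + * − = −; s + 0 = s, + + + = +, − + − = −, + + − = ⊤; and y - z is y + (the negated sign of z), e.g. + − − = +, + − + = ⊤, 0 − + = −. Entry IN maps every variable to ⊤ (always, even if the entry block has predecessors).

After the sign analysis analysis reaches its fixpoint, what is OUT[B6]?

Per-block solution:
  B0: | IN=(all ⊤) | OUT={d:0; rest ⊤}
  B1: | IN={d:0; rest ⊤} | OUT=(all ⊤)
  B2: | IN=(all ⊤) | OUT=(all ⊤)
  B3: | IN=(all ⊤) | OUT=(all ⊤)
  B4: | IN=(all ⊤) | OUT=(all ⊤)
  B5: | IN=(all ⊤) | OUT={e:-; rest ⊤}
  B6: | IN={e:-; rest ⊤} | OUT={d:+, e:-; rest ⊤}
  B7: | IN={d:+, e:-; rest ⊤} | OUT={d:+, e:-; rest ⊤}
  B8: | IN={d:+, e:-; rest ⊤} | OUT={d:+, e:-; rest ⊤}
  B9: | IN={d:+, e:-; rest ⊤} | OUT={d:-; rest ⊤}

Merge at B6: IN[B6] = OUT[B5] = {a: ⊤, b: ⊤, c: ⊤, d: ⊤, e: -, f: ⊤}
Applying B6's transfer function to that IN value gives OUT[B6] (row B6 above).

Answer: {a: ⊤, b: ⊤, c: ⊤, d: +, e: -, f: ⊤}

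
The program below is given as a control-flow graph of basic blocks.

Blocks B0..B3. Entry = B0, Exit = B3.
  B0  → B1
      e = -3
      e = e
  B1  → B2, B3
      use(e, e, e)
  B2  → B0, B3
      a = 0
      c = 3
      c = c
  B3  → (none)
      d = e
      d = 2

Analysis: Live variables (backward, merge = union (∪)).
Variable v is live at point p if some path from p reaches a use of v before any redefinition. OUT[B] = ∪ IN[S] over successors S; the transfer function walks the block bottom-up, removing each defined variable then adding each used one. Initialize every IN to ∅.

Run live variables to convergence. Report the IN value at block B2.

Answer: {e}

Working:
Converged values:
  B0:   IN={}   OUT={e}
  B1:   IN={e}   OUT={e}
  B2:   IN={e}   OUT={e}
  B3:   IN={e}   OUT={}

Merge at B2: OUT[B2] = IN[B0] ⊔ IN[B3] = {e}
Applying B2's transfer function to that OUT value gives IN[B2] (row B2 above).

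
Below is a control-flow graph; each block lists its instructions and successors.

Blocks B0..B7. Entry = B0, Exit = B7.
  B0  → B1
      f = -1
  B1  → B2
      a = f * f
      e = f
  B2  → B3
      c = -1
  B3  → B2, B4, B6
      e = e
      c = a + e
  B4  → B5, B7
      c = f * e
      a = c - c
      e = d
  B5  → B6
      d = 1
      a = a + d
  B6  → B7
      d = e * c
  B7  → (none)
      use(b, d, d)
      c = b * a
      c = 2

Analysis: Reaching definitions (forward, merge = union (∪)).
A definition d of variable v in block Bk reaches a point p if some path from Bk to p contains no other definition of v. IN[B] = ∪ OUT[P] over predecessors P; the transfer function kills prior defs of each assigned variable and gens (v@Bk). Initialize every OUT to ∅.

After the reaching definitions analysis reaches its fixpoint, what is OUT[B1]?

Answer: {a@B1, e@B1, f@B0}

Trace:
Per-block solution:
  B0:   IN={}   OUT={f@B0}
  B1:   IN={f@B0}   OUT={a@B1, e@B1, f@B0}
  B2:   IN={a@B1, c@B3, e@B1, e@B3, f@B0}   OUT={a@B1, c@B2, e@B1, e@B3, f@B0}
  B3:   IN={a@B1, c@B2, e@B1, e@B3, f@B0}   OUT={a@B1, c@B3, e@B3, f@B0}
  B4:   IN={a@B1, c@B3, e@B3, f@B0}   OUT={a@B4, c@B4, e@B4, f@B0}
  B5:   IN={a@B4, c@B4, e@B4, f@B0}   OUT={a@B5, c@B4, d@B5, e@B4, f@B0}
  B6:   IN={a@B1, a@B5, c@B3, c@B4, d@B5, e@B3, e@B4, f@B0}   OUT={a@B1, a@B5, c@B3, c@B4, d@B6, e@B3, e@B4, f@B0}
  B7:   IN={a@B1, a@B4, a@B5, c@B3, c@B4, d@B6, e@B3, e@B4, f@B0}   OUT={a@B1, a@B4, a@B5, c@B7, d@B6, e@B3, e@B4, f@B0}

Merge at B1: IN[B1] = OUT[B0] = {f@B0}
Applying B1's transfer function to that IN value gives OUT[B1] (row B1 above).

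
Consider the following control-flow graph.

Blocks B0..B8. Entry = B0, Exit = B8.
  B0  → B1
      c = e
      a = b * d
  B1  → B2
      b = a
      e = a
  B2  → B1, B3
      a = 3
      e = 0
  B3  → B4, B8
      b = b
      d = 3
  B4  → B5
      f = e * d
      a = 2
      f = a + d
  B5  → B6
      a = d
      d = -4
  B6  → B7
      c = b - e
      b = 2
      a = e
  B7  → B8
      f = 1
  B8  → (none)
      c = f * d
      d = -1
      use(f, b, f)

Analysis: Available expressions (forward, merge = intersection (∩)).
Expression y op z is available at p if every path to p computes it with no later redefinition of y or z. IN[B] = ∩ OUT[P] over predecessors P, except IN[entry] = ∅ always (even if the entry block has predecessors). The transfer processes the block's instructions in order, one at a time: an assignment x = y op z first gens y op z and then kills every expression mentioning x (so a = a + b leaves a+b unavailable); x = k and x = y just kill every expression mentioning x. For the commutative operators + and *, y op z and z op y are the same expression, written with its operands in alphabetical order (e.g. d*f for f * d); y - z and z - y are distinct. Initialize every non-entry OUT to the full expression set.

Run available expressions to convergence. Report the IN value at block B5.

Answer: {a+d, d*e}

Trace:
Per-block solution:
  B0:   IN={}   OUT={b*d}
  B1:   IN={}   OUT={}
  B2:   IN={}   OUT={}
  B3:   IN={}   OUT={}
  B4:   IN={}   OUT={a+d, d*e}
  B5:   IN={a+d, d*e}   OUT={}
  B6:   IN={}   OUT={}
  B7:   IN={}   OUT={}
  B8:   IN={}   OUT={}

Merge at B5: IN[B5] = OUT[B4] = {a+d, d*e}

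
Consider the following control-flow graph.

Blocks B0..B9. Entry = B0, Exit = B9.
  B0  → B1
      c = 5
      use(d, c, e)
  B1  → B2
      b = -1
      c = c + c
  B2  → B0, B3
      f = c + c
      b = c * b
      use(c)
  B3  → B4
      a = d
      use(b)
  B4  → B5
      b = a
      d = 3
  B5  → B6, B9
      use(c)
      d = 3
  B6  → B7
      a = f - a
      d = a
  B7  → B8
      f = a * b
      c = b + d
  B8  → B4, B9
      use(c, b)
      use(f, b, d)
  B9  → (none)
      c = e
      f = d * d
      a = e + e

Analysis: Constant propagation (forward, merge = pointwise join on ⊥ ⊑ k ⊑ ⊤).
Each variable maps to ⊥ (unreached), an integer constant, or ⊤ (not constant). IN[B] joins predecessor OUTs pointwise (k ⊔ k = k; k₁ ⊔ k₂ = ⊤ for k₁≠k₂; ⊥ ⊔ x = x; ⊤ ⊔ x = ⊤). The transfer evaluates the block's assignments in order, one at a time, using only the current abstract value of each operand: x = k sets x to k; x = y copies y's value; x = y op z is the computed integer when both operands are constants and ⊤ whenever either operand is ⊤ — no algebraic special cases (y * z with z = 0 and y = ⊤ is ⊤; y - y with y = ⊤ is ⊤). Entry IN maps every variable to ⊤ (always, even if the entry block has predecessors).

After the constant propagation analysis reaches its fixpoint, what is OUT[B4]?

Answer: {a: ⊤, b: ⊤, c: ⊤, d: 3, e: ⊤, f: ⊤}

Trace:
Fixpoint table:
  B0:   IN=(all ⊤)   OUT={c:5; rest ⊤}
  B1:   IN={c:5; rest ⊤}   OUT={b:-1, c:10; rest ⊤}
  B2:   IN={b:-1, c:10; rest ⊤}   OUT={b:-10, c:10, f:20; rest ⊤}
  B3:   IN={b:-10, c:10, f:20; rest ⊤}   OUT={b:-10, c:10, f:20; rest ⊤}
  B4:   IN=(all ⊤)   OUT={d:3; rest ⊤}
  B5:   IN={d:3; rest ⊤}   OUT={d:3; rest ⊤}
  B6:   IN={d:3; rest ⊤}   OUT=(all ⊤)
  B7:   IN=(all ⊤)   OUT=(all ⊤)
  B8:   IN=(all ⊤)   OUT=(all ⊤)
  B9:   IN=(all ⊤)   OUT=(all ⊤)

Merge at B4: IN[B4] = OUT[B3] ⊔ OUT[B8] = {a: ⊤, b: ⊤, c: ⊤, d: ⊤, e: ⊤, f: ⊤}
Applying B4's transfer function to that IN value gives OUT[B4] (row B4 above).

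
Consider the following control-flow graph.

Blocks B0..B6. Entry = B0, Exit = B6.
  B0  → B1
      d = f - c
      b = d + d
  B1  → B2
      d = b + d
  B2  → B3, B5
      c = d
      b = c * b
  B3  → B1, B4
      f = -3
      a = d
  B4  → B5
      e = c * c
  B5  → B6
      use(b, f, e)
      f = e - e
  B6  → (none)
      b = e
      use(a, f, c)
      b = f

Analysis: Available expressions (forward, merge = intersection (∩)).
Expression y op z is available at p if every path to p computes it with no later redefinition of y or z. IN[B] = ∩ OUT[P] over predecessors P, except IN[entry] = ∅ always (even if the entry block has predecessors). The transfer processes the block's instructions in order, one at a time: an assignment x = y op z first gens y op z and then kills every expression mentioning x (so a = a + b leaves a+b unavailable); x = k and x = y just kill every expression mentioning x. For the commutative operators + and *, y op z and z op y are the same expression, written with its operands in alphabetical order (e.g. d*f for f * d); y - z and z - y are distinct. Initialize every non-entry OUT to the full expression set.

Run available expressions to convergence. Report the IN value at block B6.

Answer: {e-e}

Derivation:
Fixpoint table:
  B0:  IN={}  OUT={d+d, f-c}
  B1:  IN={}  OUT={}
  B2:  IN={}  OUT={}
  B3:  IN={}  OUT={}
  B4:  IN={}  OUT={c*c}
  B5:  IN={}  OUT={e-e}
  B6:  IN={e-e}  OUT={e-e}

Merge at B6: IN[B6] = OUT[B5] = {e-e}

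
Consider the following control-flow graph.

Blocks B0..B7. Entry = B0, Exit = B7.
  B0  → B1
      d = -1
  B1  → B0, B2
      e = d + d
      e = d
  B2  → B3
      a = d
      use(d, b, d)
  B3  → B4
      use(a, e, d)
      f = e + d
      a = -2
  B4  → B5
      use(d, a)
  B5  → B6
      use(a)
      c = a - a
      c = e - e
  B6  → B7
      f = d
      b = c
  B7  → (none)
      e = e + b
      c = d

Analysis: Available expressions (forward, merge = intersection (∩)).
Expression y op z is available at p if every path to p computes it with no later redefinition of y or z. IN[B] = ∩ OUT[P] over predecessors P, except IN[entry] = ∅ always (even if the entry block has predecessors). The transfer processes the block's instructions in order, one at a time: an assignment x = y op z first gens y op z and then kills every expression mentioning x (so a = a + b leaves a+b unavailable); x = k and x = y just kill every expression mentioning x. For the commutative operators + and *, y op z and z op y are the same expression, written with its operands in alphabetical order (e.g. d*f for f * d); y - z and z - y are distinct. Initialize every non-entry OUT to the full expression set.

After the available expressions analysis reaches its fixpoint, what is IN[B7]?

Answer: {a-a, d+d, d+e, e-e}

Trace:
Per-block solution:
  B0: | IN={} | OUT={}
  B1: | IN={} | OUT={d+d}
  B2: | IN={d+d} | OUT={d+d}
  B3: | IN={d+d} | OUT={d+d, d+e}
  B4: | IN={d+d, d+e} | OUT={d+d, d+e}
  B5: | IN={d+d, d+e} | OUT={a-a, d+d, d+e, e-e}
  B6: | IN={a-a, d+d, d+e, e-e} | OUT={a-a, d+d, d+e, e-e}
  B7: | IN={a-a, d+d, d+e, e-e} | OUT={a-a, d+d}

Merge at B7: IN[B7] = OUT[B6] = {a-a, d+d, d+e, e-e}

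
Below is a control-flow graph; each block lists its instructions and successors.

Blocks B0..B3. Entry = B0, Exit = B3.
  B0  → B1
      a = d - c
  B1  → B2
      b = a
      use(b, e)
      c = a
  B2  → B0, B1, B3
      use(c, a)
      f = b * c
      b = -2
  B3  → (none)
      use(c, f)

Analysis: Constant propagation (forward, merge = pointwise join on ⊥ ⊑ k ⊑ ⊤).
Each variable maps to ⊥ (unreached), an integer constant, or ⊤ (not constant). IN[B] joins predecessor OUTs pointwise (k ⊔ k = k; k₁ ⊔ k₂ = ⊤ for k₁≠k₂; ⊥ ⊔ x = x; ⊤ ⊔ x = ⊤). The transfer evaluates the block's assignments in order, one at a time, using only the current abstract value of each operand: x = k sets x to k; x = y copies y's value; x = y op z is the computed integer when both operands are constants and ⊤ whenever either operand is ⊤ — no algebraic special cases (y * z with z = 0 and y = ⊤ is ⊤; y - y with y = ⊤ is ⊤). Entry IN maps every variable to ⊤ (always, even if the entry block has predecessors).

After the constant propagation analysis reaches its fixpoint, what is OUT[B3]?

Answer: {a: ⊤, b: -2, c: ⊤, d: ⊤, e: ⊤, f: ⊤}

Working:
Per-block solution:
  B0: | IN=(all ⊤) | OUT=(all ⊤)
  B1: | IN=(all ⊤) | OUT=(all ⊤)
  B2: | IN=(all ⊤) | OUT={b:-2; rest ⊤}
  B3: | IN={b:-2; rest ⊤} | OUT={b:-2; rest ⊤}

Merge at B3: IN[B3] = OUT[B2] = {a: ⊤, b: -2, c: ⊤, d: ⊤, e: ⊤, f: ⊤}
Applying B3's transfer function to that IN value gives OUT[B3] (row B3 above).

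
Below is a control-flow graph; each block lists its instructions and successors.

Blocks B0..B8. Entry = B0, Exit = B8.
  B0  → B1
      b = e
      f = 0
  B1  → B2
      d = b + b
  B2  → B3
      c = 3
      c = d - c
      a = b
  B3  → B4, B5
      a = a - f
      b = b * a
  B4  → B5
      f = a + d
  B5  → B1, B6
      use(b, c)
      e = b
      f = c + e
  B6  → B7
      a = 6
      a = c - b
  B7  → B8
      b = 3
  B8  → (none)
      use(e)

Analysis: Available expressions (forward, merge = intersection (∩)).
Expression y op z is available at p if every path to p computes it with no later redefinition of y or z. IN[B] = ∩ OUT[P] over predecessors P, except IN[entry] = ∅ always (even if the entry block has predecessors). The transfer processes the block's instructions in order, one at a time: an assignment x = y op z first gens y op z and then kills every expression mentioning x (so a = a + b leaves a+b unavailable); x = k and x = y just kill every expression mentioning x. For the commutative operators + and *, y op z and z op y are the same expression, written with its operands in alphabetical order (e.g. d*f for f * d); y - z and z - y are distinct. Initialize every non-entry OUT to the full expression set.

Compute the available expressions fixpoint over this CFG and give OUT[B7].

Answer: {c+e}

Derivation:
Fixpoint table:
  B0:   IN={}   OUT={}
  B1:   IN={}   OUT={b+b}
  B2:   IN={b+b}   OUT={b+b}
  B3:   IN={b+b}   OUT={}
  B4:   IN={}   OUT={a+d}
  B5:   IN={}   OUT={c+e}
  B6:   IN={c+e}   OUT={c+e, c-b}
  B7:   IN={c+e, c-b}   OUT={c+e}
  B8:   IN={c+e}   OUT={c+e}

Merge at B7: IN[B7] = OUT[B6] = {c+e, c-b}
Applying B7's transfer function to that IN value gives OUT[B7] (row B7 above).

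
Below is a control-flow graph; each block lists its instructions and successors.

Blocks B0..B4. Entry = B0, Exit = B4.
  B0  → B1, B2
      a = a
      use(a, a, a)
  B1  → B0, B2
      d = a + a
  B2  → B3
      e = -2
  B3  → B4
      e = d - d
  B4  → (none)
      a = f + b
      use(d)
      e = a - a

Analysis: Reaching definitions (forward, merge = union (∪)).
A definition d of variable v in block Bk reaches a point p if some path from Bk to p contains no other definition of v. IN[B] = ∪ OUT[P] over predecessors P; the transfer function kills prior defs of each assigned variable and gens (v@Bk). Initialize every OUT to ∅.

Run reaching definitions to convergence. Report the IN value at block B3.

Per-block solution:
  B0:  IN={a@B0, d@B1}  OUT={a@B0, d@B1}
  B1:  IN={a@B0, d@B1}  OUT={a@B0, d@B1}
  B2:  IN={a@B0, d@B1}  OUT={a@B0, d@B1, e@B2}
  B3:  IN={a@B0, d@B1, e@B2}  OUT={a@B0, d@B1, e@B3}
  B4:  IN={a@B0, d@B1, e@B3}  OUT={a@B4, d@B1, e@B4}

Merge at B3: IN[B3] = OUT[B2] = {a@B0, d@B1, e@B2}

Answer: {a@B0, d@B1, e@B2}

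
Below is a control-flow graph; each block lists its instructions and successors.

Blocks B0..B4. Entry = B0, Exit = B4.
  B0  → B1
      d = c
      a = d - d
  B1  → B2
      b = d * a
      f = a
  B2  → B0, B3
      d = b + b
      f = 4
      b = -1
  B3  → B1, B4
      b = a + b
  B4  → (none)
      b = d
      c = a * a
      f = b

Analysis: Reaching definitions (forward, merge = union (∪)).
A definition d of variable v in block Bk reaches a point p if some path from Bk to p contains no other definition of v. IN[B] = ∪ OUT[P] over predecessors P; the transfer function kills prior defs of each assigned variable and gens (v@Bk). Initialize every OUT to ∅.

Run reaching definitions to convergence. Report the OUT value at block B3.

Fixpoint table:
  B0: | IN={a@B0, b@B2, d@B2, f@B2} | OUT={a@B0, b@B2, d@B0, f@B2}
  B1: | IN={a@B0, b@B2, b@B3, d@B0, d@B2, f@B2} | OUT={a@B0, b@B1, d@B0, d@B2, f@B1}
  B2: | IN={a@B0, b@B1, d@B0, d@B2, f@B1} | OUT={a@B0, b@B2, d@B2, f@B2}
  B3: | IN={a@B0, b@B2, d@B2, f@B2} | OUT={a@B0, b@B3, d@B2, f@B2}
  B4: | IN={a@B0, b@B3, d@B2, f@B2} | OUT={a@B0, b@B4, c@B4, d@B2, f@B4}

Merge at B3: IN[B3] = OUT[B2] = {a@B0, b@B2, d@B2, f@B2}
Applying B3's transfer function to that IN value gives OUT[B3] (row B3 above).

Answer: {a@B0, b@B3, d@B2, f@B2}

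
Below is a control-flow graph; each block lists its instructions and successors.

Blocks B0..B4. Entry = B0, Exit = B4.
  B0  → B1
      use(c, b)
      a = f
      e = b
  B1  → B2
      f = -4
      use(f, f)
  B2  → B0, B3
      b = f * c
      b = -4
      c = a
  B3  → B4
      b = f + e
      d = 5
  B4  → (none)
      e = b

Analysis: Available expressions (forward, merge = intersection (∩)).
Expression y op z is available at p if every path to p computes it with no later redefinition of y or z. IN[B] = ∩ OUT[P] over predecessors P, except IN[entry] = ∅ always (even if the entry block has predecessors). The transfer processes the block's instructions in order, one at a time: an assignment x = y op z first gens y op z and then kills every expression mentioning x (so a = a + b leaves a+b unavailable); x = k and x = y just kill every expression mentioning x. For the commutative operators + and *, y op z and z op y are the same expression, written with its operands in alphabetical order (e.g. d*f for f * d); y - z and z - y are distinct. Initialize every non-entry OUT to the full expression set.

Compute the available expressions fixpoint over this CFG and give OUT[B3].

Per-block solution:
  B0:   IN={}   OUT={}
  B1:   IN={}   OUT={}
  B2:   IN={}   OUT={}
  B3:   IN={}   OUT={e+f}
  B4:   IN={e+f}   OUT={}

Merge at B3: IN[B3] = OUT[B2] = {}
Applying B3's transfer function to that IN value gives OUT[B3] (row B3 above).

Answer: {e+f}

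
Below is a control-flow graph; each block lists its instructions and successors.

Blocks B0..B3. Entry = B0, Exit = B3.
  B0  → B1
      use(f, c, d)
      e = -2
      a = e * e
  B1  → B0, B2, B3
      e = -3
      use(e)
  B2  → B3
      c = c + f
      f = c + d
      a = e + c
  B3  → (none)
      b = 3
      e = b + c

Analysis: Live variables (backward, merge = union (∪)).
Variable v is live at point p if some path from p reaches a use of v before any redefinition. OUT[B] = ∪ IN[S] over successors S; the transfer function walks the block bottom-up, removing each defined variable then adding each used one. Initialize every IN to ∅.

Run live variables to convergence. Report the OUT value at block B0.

Converged values:
  B0:  IN={c, d, f}  OUT={c, d, f}
  B1:  IN={c, d, f}  OUT={c, d, e, f}
  B2:  IN={c, d, e, f}  OUT={c}
  B3:  IN={c}  OUT={}

Merge at B0: OUT[B0] = IN[B1] = {c, d, f}

Answer: {c, d, f}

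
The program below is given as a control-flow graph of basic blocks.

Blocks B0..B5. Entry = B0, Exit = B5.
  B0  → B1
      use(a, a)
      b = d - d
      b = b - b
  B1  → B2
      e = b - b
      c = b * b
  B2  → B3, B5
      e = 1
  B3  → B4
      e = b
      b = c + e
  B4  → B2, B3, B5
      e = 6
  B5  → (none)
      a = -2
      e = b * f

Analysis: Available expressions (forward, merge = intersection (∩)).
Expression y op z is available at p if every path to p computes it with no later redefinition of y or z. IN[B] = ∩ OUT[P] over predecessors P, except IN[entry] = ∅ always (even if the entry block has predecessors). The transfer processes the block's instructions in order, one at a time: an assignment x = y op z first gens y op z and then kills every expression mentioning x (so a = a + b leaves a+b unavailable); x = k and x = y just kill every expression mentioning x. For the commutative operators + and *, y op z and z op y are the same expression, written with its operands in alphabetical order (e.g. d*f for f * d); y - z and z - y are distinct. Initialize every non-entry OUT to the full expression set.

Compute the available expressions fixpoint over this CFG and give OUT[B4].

Converged values:
  B0:   IN={}   OUT={d-d}
  B1:   IN={d-d}   OUT={b*b, b-b, d-d}
  B2:   IN={d-d}   OUT={d-d}
  B3:   IN={d-d}   OUT={c+e, d-d}
  B4:   IN={c+e, d-d}   OUT={d-d}
  B5:   IN={d-d}   OUT={b*f, d-d}

Merge at B4: IN[B4] = OUT[B3] = {c+e, d-d}
Applying B4's transfer function to that IN value gives OUT[B4] (row B4 above).

Answer: {d-d}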